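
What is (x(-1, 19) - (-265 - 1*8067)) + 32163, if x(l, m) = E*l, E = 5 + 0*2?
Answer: 40490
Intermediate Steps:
E = 5 (E = 5 + 0 = 5)
x(l, m) = 5*l
(x(-1, 19) - (-265 - 1*8067)) + 32163 = (5*(-1) - (-265 - 1*8067)) + 32163 = (-5 - (-265 - 8067)) + 32163 = (-5 - 1*(-8332)) + 32163 = (-5 + 8332) + 32163 = 8327 + 32163 = 40490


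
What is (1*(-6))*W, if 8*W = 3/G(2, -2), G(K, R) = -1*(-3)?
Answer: -¾ ≈ -0.75000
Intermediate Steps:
G(K, R) = 3
W = ⅛ (W = (3/3)/8 = (3*(⅓))/8 = (⅛)*1 = ⅛ ≈ 0.12500)
(1*(-6))*W = (1*(-6))*(⅛) = -6*⅛ = -¾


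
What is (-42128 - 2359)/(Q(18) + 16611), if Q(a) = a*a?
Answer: -14829/5645 ≈ -2.6269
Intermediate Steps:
Q(a) = a**2
(-42128 - 2359)/(Q(18) + 16611) = (-42128 - 2359)/(18**2 + 16611) = -44487/(324 + 16611) = -44487/16935 = -44487*1/16935 = -14829/5645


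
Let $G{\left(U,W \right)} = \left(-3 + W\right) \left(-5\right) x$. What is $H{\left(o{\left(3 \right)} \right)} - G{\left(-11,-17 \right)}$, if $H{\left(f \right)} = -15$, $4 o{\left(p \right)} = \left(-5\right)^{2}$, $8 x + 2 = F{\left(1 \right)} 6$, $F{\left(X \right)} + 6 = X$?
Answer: $385$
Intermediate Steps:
$F{\left(X \right)} = -6 + X$
$x = -4$ ($x = - \frac{1}{4} + \frac{\left(-6 + 1\right) 6}{8} = - \frac{1}{4} + \frac{\left(-5\right) 6}{8} = - \frac{1}{4} + \frac{1}{8} \left(-30\right) = - \frac{1}{4} - \frac{15}{4} = -4$)
$o{\left(p \right)} = \frac{25}{4}$ ($o{\left(p \right)} = \frac{\left(-5\right)^{2}}{4} = \frac{1}{4} \cdot 25 = \frac{25}{4}$)
$G{\left(U,W \right)} = -60 + 20 W$ ($G{\left(U,W \right)} = \left(-3 + W\right) \left(-5\right) \left(-4\right) = \left(15 - 5 W\right) \left(-4\right) = -60 + 20 W$)
$H{\left(o{\left(3 \right)} \right)} - G{\left(-11,-17 \right)} = -15 - \left(-60 + 20 \left(-17\right)\right) = -15 - \left(-60 - 340\right) = -15 - -400 = -15 + 400 = 385$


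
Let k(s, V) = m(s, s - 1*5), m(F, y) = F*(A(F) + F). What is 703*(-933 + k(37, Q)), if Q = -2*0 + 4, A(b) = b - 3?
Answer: 1190882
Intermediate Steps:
A(b) = -3 + b
Q = 4 (Q = 0 + 4 = 4)
m(F, y) = F*(-3 + 2*F) (m(F, y) = F*((-3 + F) + F) = F*(-3 + 2*F))
k(s, V) = s*(-3 + 2*s)
703*(-933 + k(37, Q)) = 703*(-933 + 37*(-3 + 2*37)) = 703*(-933 + 37*(-3 + 74)) = 703*(-933 + 37*71) = 703*(-933 + 2627) = 703*1694 = 1190882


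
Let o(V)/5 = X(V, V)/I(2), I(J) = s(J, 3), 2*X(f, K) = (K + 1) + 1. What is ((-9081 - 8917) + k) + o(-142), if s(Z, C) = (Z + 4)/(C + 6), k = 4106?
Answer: -14417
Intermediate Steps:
X(f, K) = 1 + K/2 (X(f, K) = ((K + 1) + 1)/2 = ((1 + K) + 1)/2 = (2 + K)/2 = 1 + K/2)
s(Z, C) = (4 + Z)/(6 + C)
I(J) = 4/9 + J/9 (I(J) = (4 + J)/(6 + 3) = (4 + J)/9 = 4/9 + J/9)
o(V) = 15/2 + 15*V/4 (o(V) = 5*((1 + V/2)/(4/9 + (1/9)*2)) = 5*((1 + V/2)/(4/9 + 2/9)) = 5*((1 + V/2)/(2/3)) = 5*((1 + V/2)*(3/2)) = 5*(3/2 + 3*V/4) = 15/2 + 15*V/4)
((-9081 - 8917) + k) + o(-142) = ((-9081 - 8917) + 4106) + (15/2 + (15/4)*(-142)) = (-17998 + 4106) + (15/2 - 1065/2) = -13892 - 525 = -14417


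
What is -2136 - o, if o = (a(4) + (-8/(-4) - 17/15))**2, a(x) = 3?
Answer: -483964/225 ≈ -2150.9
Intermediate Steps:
o = 3364/225 (o = (3 + (-8/(-4) - 17/15))**2 = (3 + (-8*(-1/4) - 17*1/15))**2 = (3 + (2 - 17/15))**2 = (3 + 13/15)**2 = (58/15)**2 = 3364/225 ≈ 14.951)
-2136 - o = -2136 - 1*3364/225 = -2136 - 3364/225 = -483964/225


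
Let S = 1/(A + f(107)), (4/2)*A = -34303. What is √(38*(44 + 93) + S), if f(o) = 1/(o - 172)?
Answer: 6*√718941175106029/2229697 ≈ 72.153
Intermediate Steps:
A = -34303/2 (A = (½)*(-34303) = -34303/2 ≈ -17152.)
f(o) = 1/(-172 + o)
S = -130/2229697 (S = 1/(-34303/2 + 1/(-172 + 107)) = 1/(-34303/2 + 1/(-65)) = 1/(-34303/2 - 1/65) = 1/(-2229697/130) = -130/2229697 ≈ -5.8304e-5)
√(38*(44 + 93) + S) = √(38*(44 + 93) - 130/2229697) = √(38*137 - 130/2229697) = √(5206 - 130/2229697) = √(11607802452/2229697) = 6*√718941175106029/2229697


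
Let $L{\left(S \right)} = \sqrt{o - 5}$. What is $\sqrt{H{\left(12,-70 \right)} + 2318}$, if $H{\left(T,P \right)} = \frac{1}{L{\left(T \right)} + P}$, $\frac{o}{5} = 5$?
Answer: $\frac{\sqrt{324518 - 9272 \sqrt{5}}}{2 \sqrt{35 - \sqrt{5}}} \approx 48.145$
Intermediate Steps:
$o = 25$ ($o = 5 \cdot 5 = 25$)
$L{\left(S \right)} = 2 \sqrt{5}$ ($L{\left(S \right)} = \sqrt{25 - 5} = \sqrt{20} = 2 \sqrt{5}$)
$H{\left(T,P \right)} = \frac{1}{P + 2 \sqrt{5}}$ ($H{\left(T,P \right)} = \frac{1}{2 \sqrt{5} + P} = \frac{1}{P + 2 \sqrt{5}}$)
$\sqrt{H{\left(12,-70 \right)} + 2318} = \sqrt{\frac{1}{-70 + 2 \sqrt{5}} + 2318} = \sqrt{2318 + \frac{1}{-70 + 2 \sqrt{5}}}$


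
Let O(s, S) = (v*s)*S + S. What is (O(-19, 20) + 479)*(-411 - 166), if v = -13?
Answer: -3138303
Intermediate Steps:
O(s, S) = S - 13*S*s (O(s, S) = (-13*s)*S + S = -13*S*s + S = S - 13*S*s)
(O(-19, 20) + 479)*(-411 - 166) = (20*(1 - 13*(-19)) + 479)*(-411 - 166) = (20*(1 + 247) + 479)*(-577) = (20*248 + 479)*(-577) = (4960 + 479)*(-577) = 5439*(-577) = -3138303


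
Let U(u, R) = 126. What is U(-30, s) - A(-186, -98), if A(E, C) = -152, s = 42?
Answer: 278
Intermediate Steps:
U(-30, s) - A(-186, -98) = 126 - 1*(-152) = 126 + 152 = 278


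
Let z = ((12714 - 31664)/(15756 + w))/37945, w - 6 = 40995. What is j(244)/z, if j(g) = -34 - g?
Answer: 59871313347/1895 ≈ 3.1594e+7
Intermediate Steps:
w = 41001 (w = 6 + 40995 = 41001)
z = -3790/430728873 (z = ((12714 - 31664)/(15756 + 41001))/37945 = -18950/56757*(1/37945) = -18950*1/56757*(1/37945) = -18950/56757*1/37945 = -3790/430728873 ≈ -8.7990e-6)
j(244)/z = (-34 - 1*244)/(-3790/430728873) = (-34 - 244)*(-430728873/3790) = -278*(-430728873/3790) = 59871313347/1895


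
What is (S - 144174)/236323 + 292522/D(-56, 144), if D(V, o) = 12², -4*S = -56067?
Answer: 34555466981/17015256 ≈ 2030.9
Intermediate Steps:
S = 56067/4 (S = -¼*(-56067) = 56067/4 ≈ 14017.)
D(V, o) = 144
(S - 144174)/236323 + 292522/D(-56, 144) = (56067/4 - 144174)/236323 + 292522/144 = -520629/4*1/236323 + 292522*(1/144) = -520629/945292 + 146261/72 = 34555466981/17015256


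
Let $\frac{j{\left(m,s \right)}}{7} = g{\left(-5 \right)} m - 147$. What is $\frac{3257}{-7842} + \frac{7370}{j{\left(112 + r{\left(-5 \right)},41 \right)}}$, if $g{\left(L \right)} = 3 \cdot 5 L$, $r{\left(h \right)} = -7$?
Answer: $- \frac{40114853}{73393278} \approx -0.54657$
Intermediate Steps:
$g{\left(L \right)} = 15 L$
$j{\left(m,s \right)} = -1029 - 525 m$ ($j{\left(m,s \right)} = 7 \left(15 \left(-5\right) m - 147\right) = 7 \left(- 75 m - 147\right) = 7 \left(-147 - 75 m\right) = -1029 - 525 m$)
$\frac{3257}{-7842} + \frac{7370}{j{\left(112 + r{\left(-5 \right)},41 \right)}} = \frac{3257}{-7842} + \frac{7370}{-1029 - 525 \left(112 - 7\right)} = 3257 \left(- \frac{1}{7842}\right) + \frac{7370}{-1029 - 55125} = - \frac{3257}{7842} + \frac{7370}{-1029 - 55125} = - \frac{3257}{7842} + \frac{7370}{-56154} = - \frac{3257}{7842} + 7370 \left(- \frac{1}{56154}\right) = - \frac{3257}{7842} - \frac{3685}{28077} = - \frac{40114853}{73393278}$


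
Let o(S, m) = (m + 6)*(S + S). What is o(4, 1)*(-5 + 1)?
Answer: -224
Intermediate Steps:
o(S, m) = 2*S*(6 + m) (o(S, m) = (6 + m)*(2*S) = 2*S*(6 + m))
o(4, 1)*(-5 + 1) = (2*4*(6 + 1))*(-5 + 1) = (2*4*7)*(-4) = 56*(-4) = -224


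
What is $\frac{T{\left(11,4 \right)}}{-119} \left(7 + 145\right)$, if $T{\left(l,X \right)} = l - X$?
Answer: $- \frac{152}{17} \approx -8.9412$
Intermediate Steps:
$\frac{T{\left(11,4 \right)}}{-119} \left(7 + 145\right) = \frac{11 - 4}{-119} \left(7 + 145\right) = \left(11 - 4\right) \left(- \frac{1}{119}\right) 152 = 7 \left(- \frac{1}{119}\right) 152 = \left(- \frac{1}{17}\right) 152 = - \frac{152}{17}$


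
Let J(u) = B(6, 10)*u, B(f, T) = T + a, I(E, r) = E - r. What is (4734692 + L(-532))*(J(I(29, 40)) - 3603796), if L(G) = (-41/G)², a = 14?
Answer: -1207388455202443335/70756 ≈ -1.7064e+13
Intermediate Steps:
L(G) = 1681/G²
B(f, T) = 14 + T (B(f, T) = T + 14 = 14 + T)
J(u) = 24*u (J(u) = (14 + 10)*u = 24*u)
(4734692 + L(-532))*(J(I(29, 40)) - 3603796) = (4734692 + 1681/(-532)²)*(24*(29 - 1*40) - 3603796) = (4734692 + 1681*(1/283024))*(24*(29 - 40) - 3603796) = (4734692 + 1681/283024)*(24*(-11) - 3603796) = 1340031470289*(-264 - 3603796)/283024 = (1340031470289/283024)*(-3604060) = -1207388455202443335/70756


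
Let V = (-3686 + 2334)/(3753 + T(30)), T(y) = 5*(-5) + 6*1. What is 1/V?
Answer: -1867/676 ≈ -2.7618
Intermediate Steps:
T(y) = -19 (T(y) = -25 + 6 = -19)
V = -676/1867 (V = (-3686 + 2334)/(3753 - 19) = -1352/3734 = -1352*1/3734 = -676/1867 ≈ -0.36208)
1/V = 1/(-676/1867) = -1867/676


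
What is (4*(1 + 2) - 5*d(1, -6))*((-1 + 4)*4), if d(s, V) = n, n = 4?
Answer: -96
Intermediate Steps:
d(s, V) = 4
(4*(1 + 2) - 5*d(1, -6))*((-1 + 4)*4) = (4*(1 + 2) - 5*4)*((-1 + 4)*4) = (4*3 - 20)*(3*4) = (12 - 20)*12 = -8*12 = -96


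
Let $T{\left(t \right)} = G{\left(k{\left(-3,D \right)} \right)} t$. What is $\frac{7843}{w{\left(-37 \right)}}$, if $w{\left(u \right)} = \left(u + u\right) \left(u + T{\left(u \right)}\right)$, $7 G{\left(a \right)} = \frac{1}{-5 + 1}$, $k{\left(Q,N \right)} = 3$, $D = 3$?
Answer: $\frac{109802}{36963} \approx 2.9706$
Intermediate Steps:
$G{\left(a \right)} = - \frac{1}{28}$ ($G{\left(a \right)} = \frac{1}{7 \left(-5 + 1\right)} = \frac{1}{7 \left(-4\right)} = \frac{1}{7} \left(- \frac{1}{4}\right) = - \frac{1}{28}$)
$T{\left(t \right)} = - \frac{t}{28}$
$w{\left(u \right)} = \frac{27 u^{2}}{14}$ ($w{\left(u \right)} = \left(u + u\right) \left(u - \frac{u}{28}\right) = 2 u \frac{27 u}{28} = \frac{27 u^{2}}{14}$)
$\frac{7843}{w{\left(-37 \right)}} = \frac{7843}{\frac{27}{14} \left(-37\right)^{2}} = \frac{7843}{\frac{27}{14} \cdot 1369} = \frac{7843}{\frac{36963}{14}} = 7843 \cdot \frac{14}{36963} = \frac{109802}{36963}$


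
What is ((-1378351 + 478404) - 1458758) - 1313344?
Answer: -3672049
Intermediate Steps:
((-1378351 + 478404) - 1458758) - 1313344 = (-899947 - 1458758) - 1313344 = -2358705 - 1313344 = -3672049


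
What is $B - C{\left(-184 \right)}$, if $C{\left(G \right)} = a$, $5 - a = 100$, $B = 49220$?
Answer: $49315$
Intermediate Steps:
$a = -95$ ($a = 5 - 100 = -95$)
$C{\left(G \right)} = -95$
$B - C{\left(-184 \right)} = 49220 - -95 = 49220 + 95 = 49315$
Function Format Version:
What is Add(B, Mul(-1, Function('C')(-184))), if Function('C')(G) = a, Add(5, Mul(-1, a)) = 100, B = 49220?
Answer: 49315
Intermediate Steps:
a = -95 (a = Add(5, Mul(-1, 100)) = Add(5, -100) = -95)
Function('C')(G) = -95
Add(B, Mul(-1, Function('C')(-184))) = Add(49220, Mul(-1, -95)) = Add(49220, 95) = 49315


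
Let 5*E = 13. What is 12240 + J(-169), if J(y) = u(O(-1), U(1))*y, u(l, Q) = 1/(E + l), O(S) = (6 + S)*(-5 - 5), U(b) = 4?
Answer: 2901725/237 ≈ 12244.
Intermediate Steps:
E = 13/5 (E = (⅕)*13 = 13/5 ≈ 2.6000)
O(S) = -60 - 10*S (O(S) = (6 + S)*(-10) = -60 - 10*S)
u(l, Q) = 1/(13/5 + l)
J(y) = -5*y/237 (J(y) = (5/(13 + 5*(-60 - 10*(-1))))*y = (5/(13 + 5*(-60 + 10)))*y = (5/(13 + 5*(-50)))*y = (5/(13 - 250))*y = (5/(-237))*y = (5*(-1/237))*y = -5*y/237)
12240 + J(-169) = 12240 - 5/237*(-169) = 12240 + 845/237 = 2901725/237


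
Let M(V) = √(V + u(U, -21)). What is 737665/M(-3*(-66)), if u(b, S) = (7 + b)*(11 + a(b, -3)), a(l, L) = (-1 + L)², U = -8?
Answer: 737665*√19/57 ≈ 56411.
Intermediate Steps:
u(b, S) = 189 + 27*b (u(b, S) = (7 + b)*(11 + (-1 - 3)²) = (7 + b)*(11 + (-4)²) = (7 + b)*(11 + 16) = (7 + b)*27 = 189 + 27*b)
M(V) = √(-27 + V) (M(V) = √(V + (189 + 27*(-8))) = √(V + (189 - 216)) = √(V - 27) = √(-27 + V))
737665/M(-3*(-66)) = 737665/(√(-27 - 3*(-66))) = 737665/(√(-27 + 198)) = 737665/(√171) = 737665/((3*√19)) = 737665*(√19/57) = 737665*√19/57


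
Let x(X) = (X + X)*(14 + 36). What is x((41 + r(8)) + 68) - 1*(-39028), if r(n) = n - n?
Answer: 49928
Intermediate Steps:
r(n) = 0
x(X) = 100*X (x(X) = (2*X)*50 = 100*X)
x((41 + r(8)) + 68) - 1*(-39028) = 100*((41 + 0) + 68) - 1*(-39028) = 100*(41 + 68) + 39028 = 100*109 + 39028 = 10900 + 39028 = 49928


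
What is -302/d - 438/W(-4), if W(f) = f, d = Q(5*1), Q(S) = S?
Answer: 491/10 ≈ 49.100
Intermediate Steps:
d = 5 (d = 5*1 = 5)
-302/d - 438/W(-4) = -302/5 - 438/(-4) = -302*⅕ - 438*(-¼) = -302/5 + 219/2 = 491/10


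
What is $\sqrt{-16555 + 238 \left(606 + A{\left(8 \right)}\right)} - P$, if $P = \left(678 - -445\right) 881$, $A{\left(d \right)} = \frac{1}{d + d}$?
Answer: $-989363 + \frac{7 \sqrt{41694}}{4} \approx -9.8901 \cdot 10^{5}$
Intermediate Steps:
$A{\left(d \right)} = \frac{1}{2 d}$
$P = 989363$ ($P = \left(678 + \left(-109 + 554\right)\right) 881 = \left(678 + 445\right) 881 = 1123 \cdot 881 = 989363$)
$\sqrt{-16555 + 238 \left(606 + A{\left(8 \right)}\right)} - P = \sqrt{-16555 + 238 \left(606 + \frac{1}{2 \cdot 8}\right)} - 989363 = \sqrt{-16555 + 238 \left(606 + \frac{1}{2} \cdot \frac{1}{8}\right)} - 989363 = \sqrt{-16555 + 238 \left(606 + \frac{1}{16}\right)} - 989363 = \sqrt{-16555 + 238 \cdot \frac{9697}{16}} - 989363 = \sqrt{-16555 + \frac{1153943}{8}} - 989363 = \sqrt{\frac{1021503}{8}} - 989363 = \frac{7 \sqrt{41694}}{4} - 989363 = -989363 + \frac{7 \sqrt{41694}}{4}$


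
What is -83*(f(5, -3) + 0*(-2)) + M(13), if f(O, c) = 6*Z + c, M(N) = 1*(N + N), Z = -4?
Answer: 2267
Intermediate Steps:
M(N) = 2*N (M(N) = 1*(2*N) = 2*N)
f(O, c) = -24 + c (f(O, c) = 6*(-4) + c = -24 + c)
-83*(f(5, -3) + 0*(-2)) + M(13) = -83*((-24 - 3) + 0*(-2)) + 2*13 = -83*(-27 + 0) + 26 = -83*(-27) + 26 = 2241 + 26 = 2267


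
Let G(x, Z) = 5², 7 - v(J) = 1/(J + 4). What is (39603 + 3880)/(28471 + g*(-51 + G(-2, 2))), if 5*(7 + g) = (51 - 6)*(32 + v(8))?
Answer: 86966/39093 ≈ 2.2246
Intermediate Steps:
v(J) = 7 - 1/(4 + J) (v(J) = 7 - 1/(J + 4) = 7 - 1/(4 + J))
g = 1373/4 (g = -7 + ((51 - 6)*(32 + (27 + 7*8)/(4 + 8)))/5 = -7 + (45*(32 + (27 + 56)/12))/5 = -7 + (45*(32 + (1/12)*83))/5 = -7 + (45*(32 + 83/12))/5 = -7 + (45*(467/12))/5 = -7 + (⅕)*(7005/4) = -7 + 1401/4 = 1373/4 ≈ 343.25)
G(x, Z) = 25
(39603 + 3880)/(28471 + g*(-51 + G(-2, 2))) = (39603 + 3880)/(28471 + 1373*(-51 + 25)/4) = 43483/(28471 + (1373/4)*(-26)) = 43483/(28471 - 17849/2) = 43483/(39093/2) = 43483*(2/39093) = 86966/39093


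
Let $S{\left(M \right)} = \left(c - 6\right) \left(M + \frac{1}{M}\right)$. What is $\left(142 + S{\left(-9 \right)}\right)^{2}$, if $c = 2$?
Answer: $\frac{2579236}{81} \approx 31842.0$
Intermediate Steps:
$S{\left(M \right)} = - 4 M - \frac{4}{M}$ ($S{\left(M \right)} = \left(2 - 6\right) \left(M + \frac{1}{M}\right) = - 4 \left(M + \frac{1}{M}\right) = - 4 M - \frac{4}{M}$)
$\left(142 + S{\left(-9 \right)}\right)^{2} = \left(142 - \left(-36 + \frac{4}{-9}\right)\right)^{2} = \left(142 + \left(36 - - \frac{4}{9}\right)\right)^{2} = \left(142 + \left(36 + \frac{4}{9}\right)\right)^{2} = \left(142 + \frac{328}{9}\right)^{2} = \left(\frac{1606}{9}\right)^{2} = \frac{2579236}{81}$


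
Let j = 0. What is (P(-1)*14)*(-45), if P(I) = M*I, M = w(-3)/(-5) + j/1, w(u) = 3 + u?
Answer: 0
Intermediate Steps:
M = 0 (M = (3 - 3)/(-5) + 0/1 = 0*(-⅕) + 0*1 = 0 + 0 = 0)
P(I) = 0 (P(I) = 0*I = 0)
(P(-1)*14)*(-45) = (0*14)*(-45) = 0*(-45) = 0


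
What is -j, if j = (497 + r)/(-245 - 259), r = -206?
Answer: 97/168 ≈ 0.57738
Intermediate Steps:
j = -97/168 (j = (497 - 206)/(-245 - 259) = 291/(-504) = 291*(-1/504) = -97/168 ≈ -0.57738)
-j = -1*(-97/168) = 97/168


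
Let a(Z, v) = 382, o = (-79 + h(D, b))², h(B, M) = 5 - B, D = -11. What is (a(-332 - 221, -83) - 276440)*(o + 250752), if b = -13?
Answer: -70317769818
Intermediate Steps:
o = 3969 (o = (-79 + (5 - 1*(-11)))² = (-79 + (5 + 11))² = (-79 + 16)² = (-63)² = 3969)
(a(-332 - 221, -83) - 276440)*(o + 250752) = (382 - 276440)*(3969 + 250752) = -276058*254721 = -70317769818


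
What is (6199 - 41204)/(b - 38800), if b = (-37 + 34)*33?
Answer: 35005/38899 ≈ 0.89989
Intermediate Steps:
b = -99 (b = -3*33 = -99)
(6199 - 41204)/(b - 38800) = (6199 - 41204)/(-99 - 38800) = -35005/(-38899) = -35005*(-1/38899) = 35005/38899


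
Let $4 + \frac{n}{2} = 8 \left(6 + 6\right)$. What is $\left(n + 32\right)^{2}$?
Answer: $46656$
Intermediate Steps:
$n = 184$ ($n = -8 + 2 \cdot 8 \left(6 + 6\right) = -8 + 2 \cdot 8 \cdot 12 = -8 + 2 \cdot 96 = -8 + 192 = 184$)
$\left(n + 32\right)^{2} = \left(184 + 32\right)^{2} = 216^{2} = 46656$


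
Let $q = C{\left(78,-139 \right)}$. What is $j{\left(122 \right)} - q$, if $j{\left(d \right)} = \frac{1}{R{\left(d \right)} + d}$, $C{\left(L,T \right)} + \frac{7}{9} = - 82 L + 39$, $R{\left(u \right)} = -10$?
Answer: $\frac{6408649}{1008} \approx 6357.8$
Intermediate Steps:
$C{\left(L,T \right)} = \frac{344}{9} - 82 L$ ($C{\left(L,T \right)} = - \frac{7}{9} - \left(-39 + 82 L\right) = \frac{344}{9} - 82 L$)
$q = - \frac{57220}{9}$ ($q = \frac{344}{9} - 6396 = - \frac{57220}{9} \approx -6357.8$)
$j{\left(d \right)} = \frac{1}{-10 + d}$
$j{\left(122 \right)} - q = \frac{1}{-10 + 122} - - \frac{57220}{9} = \frac{1}{112} + \frac{57220}{9} = \frac{6408649}{1008}$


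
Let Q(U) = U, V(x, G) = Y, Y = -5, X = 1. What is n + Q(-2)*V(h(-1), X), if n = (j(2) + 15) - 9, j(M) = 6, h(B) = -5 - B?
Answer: 22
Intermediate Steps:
V(x, G) = -5
n = 12 (n = (6 + 15) - 9 = 21 - 9 = 12)
n + Q(-2)*V(h(-1), X) = 12 - 2*(-5) = 12 + 10 = 22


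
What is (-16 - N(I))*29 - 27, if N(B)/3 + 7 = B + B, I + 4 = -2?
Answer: 1162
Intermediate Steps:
I = -6 (I = -4 - 2 = -6)
N(B) = -21 + 6*B (N(B) = -21 + 3*(B + B) = -21 + 3*(2*B) = -21 + 6*B)
(-16 - N(I))*29 - 27 = (-16 - (-21 + 6*(-6)))*29 - 27 = (-16 - (-21 - 36))*29 - 27 = (-16 - 1*(-57))*29 - 27 = (-16 + 57)*29 - 27 = 41*29 - 27 = 1189 - 27 = 1162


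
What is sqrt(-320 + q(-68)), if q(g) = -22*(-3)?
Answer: I*sqrt(254) ≈ 15.937*I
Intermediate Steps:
q(g) = 66
sqrt(-320 + q(-68)) = sqrt(-320 + 66) = sqrt(-254) = I*sqrt(254)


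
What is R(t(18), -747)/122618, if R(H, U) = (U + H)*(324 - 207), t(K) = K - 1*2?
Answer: -85527/122618 ≈ -0.69751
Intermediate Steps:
t(K) = -2 + K (t(K) = K - 2 = -2 + K)
R(H, U) = 117*H + 117*U (R(H, U) = (H + U)*117 = 117*H + 117*U)
R(t(18), -747)/122618 = (117*(-2 + 18) + 117*(-747))/122618 = (117*16 - 87399)*(1/122618) = (1872 - 87399)*(1/122618) = -85527*1/122618 = -85527/122618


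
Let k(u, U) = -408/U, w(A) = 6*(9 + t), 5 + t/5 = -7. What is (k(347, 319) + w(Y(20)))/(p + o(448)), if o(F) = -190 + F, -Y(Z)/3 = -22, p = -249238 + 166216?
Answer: 16337/4400286 ≈ 0.0037127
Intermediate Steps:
p = -83022
t = -60 (t = -25 + 5*(-7) = -25 - 35 = -60)
Y(Z) = 66 (Y(Z) = -3*(-22) = 66)
w(A) = -306 (w(A) = 6*(9 - 60) = 6*(-51) = -306)
(k(347, 319) + w(Y(20)))/(p + o(448)) = (-408/319 - 306)/(-83022 + (-190 + 448)) = (-408*1/319 - 306)/(-83022 + 258) = (-408/319 - 306)/(-82764) = -98022/319*(-1/82764) = 16337/4400286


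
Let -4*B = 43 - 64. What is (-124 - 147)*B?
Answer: -5691/4 ≈ -1422.8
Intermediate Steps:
B = 21/4 (B = -(43 - 64)/4 = -¼*(-21) = 21/4 ≈ 5.2500)
(-124 - 147)*B = (-124 - 147)*(21/4) = -271*21/4 = -5691/4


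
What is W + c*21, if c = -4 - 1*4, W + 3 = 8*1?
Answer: -163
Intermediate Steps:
W = 5 (W = -3 + 8*1 = -3 + 8 = 5)
c = -8 (c = -4 - 4 = -8)
W + c*21 = 5 - 8*21 = 5 - 168 = -163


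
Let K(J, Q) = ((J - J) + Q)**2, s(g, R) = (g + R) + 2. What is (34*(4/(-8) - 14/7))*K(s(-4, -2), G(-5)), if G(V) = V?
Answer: -2125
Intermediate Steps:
s(g, R) = 2 + R + g (s(g, R) = (R + g) + 2 = 2 + R + g)
K(J, Q) = Q**2 (K(J, Q) = (0 + Q)**2 = Q**2)
(34*(4/(-8) - 14/7))*K(s(-4, -2), G(-5)) = (34*(4/(-8) - 14/7))*(-5)**2 = (34*(4*(-1/8) - 14*1/7))*25 = (34*(-1/2 - 2))*25 = (34*(-5/2))*25 = -85*25 = -2125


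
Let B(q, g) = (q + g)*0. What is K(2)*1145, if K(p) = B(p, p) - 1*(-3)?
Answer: 3435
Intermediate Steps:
B(q, g) = 0 (B(q, g) = (g + q)*0 = 0)
K(p) = 3 (K(p) = 0 - 1*(-3) = 0 + 3 = 3)
K(2)*1145 = 3*1145 = 3435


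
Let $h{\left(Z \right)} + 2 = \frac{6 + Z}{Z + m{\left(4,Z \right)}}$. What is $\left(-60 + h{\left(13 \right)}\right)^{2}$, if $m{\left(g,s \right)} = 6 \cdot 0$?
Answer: $\frac{619369}{169} \approx 3664.9$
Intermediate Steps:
$m{\left(g,s \right)} = 0$
$h{\left(Z \right)} = -2 + \frac{6 + Z}{Z}$ ($h{\left(Z \right)} = -2 + \frac{6 + Z}{Z + 0} = -2 + \frac{6 + Z}{Z}$)
$\left(-60 + h{\left(13 \right)}\right)^{2} = \left(-60 + \frac{6 - 13}{13}\right)^{2} = \left(-60 + \frac{1}{13} \left(-7\right)\right)^{2} = \left(-60 - \frac{7}{13}\right)^{2} = \left(- \frac{787}{13}\right)^{2} = \frac{619369}{169}$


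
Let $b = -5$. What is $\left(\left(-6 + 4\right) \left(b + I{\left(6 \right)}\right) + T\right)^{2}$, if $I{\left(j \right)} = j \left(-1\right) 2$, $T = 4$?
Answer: $1444$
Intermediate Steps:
$I{\left(j \right)} = - 2 j$ ($I{\left(j \right)} = - j 2 = - 2 j$)
$\left(\left(-6 + 4\right) \left(b + I{\left(6 \right)}\right) + T\right)^{2} = \left(\left(-6 + 4\right) \left(-5 - 12\right) + 4\right)^{2} = \left(- 2 \left(-5 - 12\right) + 4\right)^{2} = \left(\left(-2\right) \left(-17\right) + 4\right)^{2} = \left(34 + 4\right)^{2} = 38^{2} = 1444$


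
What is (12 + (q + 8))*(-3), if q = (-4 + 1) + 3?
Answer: -60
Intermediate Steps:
q = 0 (q = -3 + 3 = 0)
(12 + (q + 8))*(-3) = (12 + (0 + 8))*(-3) = (12 + 8)*(-3) = 20*(-3) = -60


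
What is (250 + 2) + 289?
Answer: 541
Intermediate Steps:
(250 + 2) + 289 = 252 + 289 = 541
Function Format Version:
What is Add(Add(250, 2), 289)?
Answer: 541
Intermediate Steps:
Add(Add(250, 2), 289) = Add(252, 289) = 541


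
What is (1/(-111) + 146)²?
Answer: 262602025/12321 ≈ 21313.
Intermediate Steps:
(1/(-111) + 146)² = (-1/111 + 146)² = (16205/111)² = 262602025/12321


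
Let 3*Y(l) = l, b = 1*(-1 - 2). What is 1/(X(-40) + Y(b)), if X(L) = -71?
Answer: -1/72 ≈ -0.013889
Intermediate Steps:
b = -3 (b = 1*(-3) = -3)
Y(l) = l/3
1/(X(-40) + Y(b)) = 1/(-71 + (1/3)*(-3)) = 1/(-71 - 1) = 1/(-72) = -1/72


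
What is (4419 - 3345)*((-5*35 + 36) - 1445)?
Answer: -1701216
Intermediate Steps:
(4419 - 3345)*((-5*35 + 36) - 1445) = 1074*((-175 + 36) - 1445) = 1074*(-139 - 1445) = 1074*(-1584) = -1701216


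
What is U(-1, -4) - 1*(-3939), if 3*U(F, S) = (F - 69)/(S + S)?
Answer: 47303/12 ≈ 3941.9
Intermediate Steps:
U(F, S) = (-69 + F)/(6*S) (U(F, S) = ((F - 69)/(S + S))/3 = ((-69 + F)/((2*S)))/3 = ((-69 + F)*(1/(2*S)))/3 = ((-69 + F)/(2*S))/3 = (-69 + F)/(6*S))
U(-1, -4) - 1*(-3939) = (⅙)*(-69 - 1)/(-4) - 1*(-3939) = (⅙)*(-¼)*(-70) + 3939 = 35/12 + 3939 = 47303/12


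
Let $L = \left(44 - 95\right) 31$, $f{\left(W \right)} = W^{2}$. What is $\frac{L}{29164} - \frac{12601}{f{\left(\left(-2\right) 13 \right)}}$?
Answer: $- \frac{23035270}{1232179} \approx -18.695$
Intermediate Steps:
$L = -1581$ ($L = \left(-51\right) 31 = -1581$)
$\frac{L}{29164} - \frac{12601}{f{\left(\left(-2\right) 13 \right)}} = - \frac{1581}{29164} - \frac{12601}{\left(\left(-2\right) 13\right)^{2}} = \left(-1581\right) \frac{1}{29164} - \frac{12601}{\left(-26\right)^{2}} = - \frac{1581}{29164} - \frac{12601}{676} = - \frac{23035270}{1232179}$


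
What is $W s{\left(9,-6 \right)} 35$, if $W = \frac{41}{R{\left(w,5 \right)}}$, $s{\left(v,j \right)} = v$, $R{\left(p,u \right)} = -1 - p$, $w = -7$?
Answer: $\frac{4305}{2} \approx 2152.5$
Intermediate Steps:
$W = \frac{41}{6}$ ($W = \frac{41}{-1 - -7} = \frac{41}{-1 + 7} = \frac{41}{6} \approx 6.8333$)
$W s{\left(9,-6 \right)} 35 = \frac{41}{6} \cdot 9 \cdot 35 = \frac{123}{2} \cdot 35 = \frac{4305}{2}$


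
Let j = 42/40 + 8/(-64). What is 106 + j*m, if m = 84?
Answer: 1837/10 ≈ 183.70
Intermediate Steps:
j = 37/40 (j = 42*(1/40) + 8*(-1/64) = 21/20 - 1/8 = 37/40 ≈ 0.92500)
106 + j*m = 106 + (37/40)*84 = 106 + 777/10 = 1837/10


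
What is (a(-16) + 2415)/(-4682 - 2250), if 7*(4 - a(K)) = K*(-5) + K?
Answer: -16869/48524 ≈ -0.34764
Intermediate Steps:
a(K) = 4 + 4*K/7 (a(K) = 4 - (K*(-5) + K)/7 = 4 - (-5*K + K)/7 = 4 - (-4)*K/7 = 4 + 4*K/7)
(a(-16) + 2415)/(-4682 - 2250) = ((4 + (4/7)*(-16)) + 2415)/(-4682 - 2250) = ((4 - 64/7) + 2415)/(-6932) = (-36/7 + 2415)*(-1/6932) = (16869/7)*(-1/6932) = -16869/48524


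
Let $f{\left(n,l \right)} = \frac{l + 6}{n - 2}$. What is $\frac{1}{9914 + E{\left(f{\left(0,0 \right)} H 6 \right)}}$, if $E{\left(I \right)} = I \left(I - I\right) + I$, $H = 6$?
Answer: $\frac{1}{9806} \approx 0.00010198$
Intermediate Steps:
$f{\left(n,l \right)} = \frac{6 + l}{-2 + n}$
$E{\left(I \right)} = I$ ($E{\left(I \right)} = I 0 + I = 0 + I = I$)
$\frac{1}{9914 + E{\left(f{\left(0,0 \right)} H 6 \right)}} = \frac{1}{9914 + \frac{6 + 0}{-2 + 0} \cdot 6 \cdot 6} = \frac{1}{9914 + \frac{1}{-2} \cdot 6 \cdot 6 \cdot 6} = \frac{1}{9914 + \left(- \frac{1}{2}\right) 6 \cdot 6 \cdot 6} = \frac{1}{9914 + \left(-3\right) 6 \cdot 6} = \frac{1}{9914 - 108} = \frac{1}{9806}$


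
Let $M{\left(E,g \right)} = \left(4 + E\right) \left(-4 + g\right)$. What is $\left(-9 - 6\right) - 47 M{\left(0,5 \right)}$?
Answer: $-203$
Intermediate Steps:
$M{\left(E,g \right)} = \left(-4 + g\right) \left(4 + E\right)$
$\left(-9 - 6\right) - 47 M{\left(0,5 \right)} = \left(-9 - 6\right) - 47 \left(-16 - 0 + 4 \cdot 5 + 0 \cdot 5\right) = \left(-9 - 6\right) - 47 \left(-16 + 0 + 20 + 0\right) = -15 - 188 = -203$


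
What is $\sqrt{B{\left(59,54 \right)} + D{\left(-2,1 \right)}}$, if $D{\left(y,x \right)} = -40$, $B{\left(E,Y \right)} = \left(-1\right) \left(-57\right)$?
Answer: $\sqrt{17} \approx 4.1231$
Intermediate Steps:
$B{\left(E,Y \right)} = 57$
$\sqrt{B{\left(59,54 \right)} + D{\left(-2,1 \right)}} = \sqrt{57 - 40} = \sqrt{17}$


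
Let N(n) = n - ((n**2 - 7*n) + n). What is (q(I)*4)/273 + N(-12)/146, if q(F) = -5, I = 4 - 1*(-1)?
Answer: -32582/19929 ≈ -1.6349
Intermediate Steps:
I = 5 (I = 4 + 1 = 5)
N(n) = -n**2 + 7*n (N(n) = n - (n**2 - 6*n) = n + (-n**2 + 6*n) = -n**2 + 7*n)
(q(I)*4)/273 + N(-12)/146 = -5*4/273 - 12*(7 - 1*(-12))/146 = -20*1/273 - 12*(7 + 12)*(1/146) = -20/273 - 12*19*(1/146) = -20/273 - 228*1/146 = -20/273 - 114/73 = -32582/19929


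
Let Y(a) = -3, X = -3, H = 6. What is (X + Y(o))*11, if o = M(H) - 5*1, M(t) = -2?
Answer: -66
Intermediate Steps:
o = -7 (o = -2 - 5*1 = -2 - 5 = -7)
(X + Y(o))*11 = (-3 - 3)*11 = -6*11 = -66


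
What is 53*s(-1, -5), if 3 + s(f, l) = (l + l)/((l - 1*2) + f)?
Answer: -371/4 ≈ -92.750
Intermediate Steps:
s(f, l) = -3 + 2*l/(-2 + f + l) (s(f, l) = -3 + (l + l)/((l - 1*2) + f) = -3 + (2*l)/((l - 2) + f) = -3 + (2*l)/((-2 + l) + f) = -3 + (2*l)/(-2 + f + l) = -3 + 2*l/(-2 + f + l))
53*s(-1, -5) = 53*((6 - 1*(-5) - 3*(-1))/(-2 - 1 - 5)) = 53*((6 + 5 + 3)/(-8)) = 53*(-⅛*14) = 53*(-7/4) = -371/4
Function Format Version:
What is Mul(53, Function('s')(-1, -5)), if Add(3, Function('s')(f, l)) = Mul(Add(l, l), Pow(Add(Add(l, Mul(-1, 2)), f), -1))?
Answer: Rational(-371, 4) ≈ -92.750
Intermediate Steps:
Function('s')(f, l) = Add(-3, Mul(2, l, Pow(Add(-2, f, l), -1))) (Function('s')(f, l) = Add(-3, Mul(Add(l, l), Pow(Add(Add(l, Mul(-1, 2)), f), -1))) = Add(-3, Mul(Mul(2, l), Pow(Add(Add(l, -2), f), -1))) = Add(-3, Mul(Mul(2, l), Pow(Add(Add(-2, l), f), -1))) = Add(-3, Mul(Mul(2, l), Pow(Add(-2, f, l), -1))) = Add(-3, Mul(2, l, Pow(Add(-2, f, l), -1))))
Mul(53, Function('s')(-1, -5)) = Mul(53, Mul(Pow(Add(-2, -1, -5), -1), Add(6, Mul(-1, -5), Mul(-3, -1)))) = Mul(53, Mul(Pow(-8, -1), Add(6, 5, 3))) = Mul(53, Mul(Rational(-1, 8), 14)) = Mul(53, Rational(-7, 4)) = Rational(-371, 4)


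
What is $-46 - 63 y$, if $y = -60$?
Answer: $3734$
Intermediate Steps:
$-46 - 63 y = -46 - -3780 = -46 + 3780 = 3734$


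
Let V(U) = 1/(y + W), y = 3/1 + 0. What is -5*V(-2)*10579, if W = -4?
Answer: 52895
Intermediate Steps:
y = 3 (y = 1*3 + 0 = 3 + 0 = 3)
V(U) = -1 (V(U) = 1/(3 - 4) = 1/(-1) = -1)
-5*V(-2)*10579 = -5*(-1)*10579 = 5*10579 = 52895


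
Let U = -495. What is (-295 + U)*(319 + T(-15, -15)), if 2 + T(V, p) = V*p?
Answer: -428180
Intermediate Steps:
T(V, p) = -2 + V*p
(-295 + U)*(319 + T(-15, -15)) = (-295 - 495)*(319 + (-2 - 15*(-15))) = -790*(319 + (-2 + 225)) = -790*(319 + 223) = -790*542 = -428180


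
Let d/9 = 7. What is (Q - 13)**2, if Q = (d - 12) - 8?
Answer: 900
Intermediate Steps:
d = 63 (d = 9*7 = 63)
Q = 43 (Q = (63 - 12) - 8 = 51 - 8 = 43)
(Q - 13)**2 = (43 - 13)**2 = 30**2 = 900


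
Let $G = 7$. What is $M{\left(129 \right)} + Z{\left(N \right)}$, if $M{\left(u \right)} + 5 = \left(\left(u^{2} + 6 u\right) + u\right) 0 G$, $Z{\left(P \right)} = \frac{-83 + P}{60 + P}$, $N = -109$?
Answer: $- \frac{53}{49} \approx -1.0816$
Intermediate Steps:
$Z{\left(P \right)} = \frac{-83 + P}{60 + P}$
$M{\left(u \right)} = -5$ ($M{\left(u \right)} = -5 + \left(\left(u^{2} + 6 u\right) + u\right) 0 \cdot 7 = -5 + \left(u^{2} + 7 u\right) 0 \cdot 7 = -5 + 0 \cdot 7 = -5 + 0 = -5$)
$M{\left(129 \right)} + Z{\left(N \right)} = -5 + \frac{-83 - 109}{60 - 109} = -5 + \frac{1}{-49} \left(-192\right) = -5 - - \frac{192}{49} = -5 + \frac{192}{49} = - \frac{53}{49}$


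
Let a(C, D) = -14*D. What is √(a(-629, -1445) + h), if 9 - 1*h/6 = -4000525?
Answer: √24023434 ≈ 4901.4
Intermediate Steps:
h = 24003204 (h = 54 - 6*(-4000525) = 54 + 24003150 = 24003204)
√(a(-629, -1445) + h) = √(-14*(-1445) + 24003204) = √(20230 + 24003204) = √24023434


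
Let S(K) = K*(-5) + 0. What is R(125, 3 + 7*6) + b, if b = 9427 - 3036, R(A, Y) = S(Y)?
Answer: 6166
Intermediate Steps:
S(K) = -5*K (S(K) = -5*K + 0 = -5*K)
R(A, Y) = -5*Y
b = 6391
R(125, 3 + 7*6) + b = -5*(3 + 7*6) + 6391 = -5*(3 + 42) + 6391 = -5*45 + 6391 = -225 + 6391 = 6166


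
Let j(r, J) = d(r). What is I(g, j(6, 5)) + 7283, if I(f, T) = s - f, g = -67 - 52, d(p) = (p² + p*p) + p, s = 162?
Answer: 7564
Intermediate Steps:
d(p) = p + 2*p² (d(p) = (p² + p²) + p = 2*p² + p = p + 2*p²)
j(r, J) = r*(1 + 2*r)
g = -119
I(f, T) = 162 - f
I(g, j(6, 5)) + 7283 = (162 - 1*(-119)) + 7283 = (162 + 119) + 7283 = 281 + 7283 = 7564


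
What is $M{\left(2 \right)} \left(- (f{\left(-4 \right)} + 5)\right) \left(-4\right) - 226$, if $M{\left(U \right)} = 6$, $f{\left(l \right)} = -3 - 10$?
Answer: $-418$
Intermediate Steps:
$f{\left(l \right)} = -13$ ($f{\left(l \right)} = -3 - 10 = -13$)
$M{\left(2 \right)} \left(- (f{\left(-4 \right)} + 5)\right) \left(-4\right) - 226 = 6 \left(- (-13 + 5)\right) \left(-4\right) - 226 = 6 \left(\left(-1\right) \left(-8\right)\right) \left(-4\right) - 226 = 6 \cdot 8 \left(-4\right) - 226 = 48 \left(-4\right) - 226 = -192 - 226 = -418$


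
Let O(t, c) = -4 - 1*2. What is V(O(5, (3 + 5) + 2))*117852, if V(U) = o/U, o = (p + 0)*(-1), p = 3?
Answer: 58926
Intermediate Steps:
o = -3 (o = (3 + 0)*(-1) = 3*(-1) = -3)
O(t, c) = -6 (O(t, c) = -4 - 2 = -6)
V(U) = -3/U
V(O(5, (3 + 5) + 2))*117852 = -3/(-6)*117852 = -3*(-⅙)*117852 = (½)*117852 = 58926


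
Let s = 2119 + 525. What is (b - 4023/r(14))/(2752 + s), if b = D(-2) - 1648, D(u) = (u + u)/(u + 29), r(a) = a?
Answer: -731621/2039688 ≈ -0.35869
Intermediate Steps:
D(u) = 2*u/(29 + u) (D(u) = (2*u)/(29 + u) = 2*u/(29 + u))
s = 2644
b = -44500/27 (b = 2*(-2)/(29 - 2) - 1648 = 2*(-2)/27 - 1648 = 2*(-2)*(1/27) - 1648 = -4/27 - 1648 = -44500/27 ≈ -1648.1)
(b - 4023/r(14))/(2752 + s) = (-44500/27 - 4023/14)/(2752 + 2644) = (-44500/27 - 4023*1/14)/5396 = (-44500/27 - 4023/14)*(1/5396) = -731621/378*1/5396 = -731621/2039688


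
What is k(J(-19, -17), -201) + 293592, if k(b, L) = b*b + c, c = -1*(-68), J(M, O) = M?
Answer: 294021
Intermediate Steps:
c = 68
k(b, L) = 68 + b² (k(b, L) = b*b + 68 = b² + 68 = 68 + b²)
k(J(-19, -17), -201) + 293592 = (68 + (-19)²) + 293592 = (68 + 361) + 293592 = 429 + 293592 = 294021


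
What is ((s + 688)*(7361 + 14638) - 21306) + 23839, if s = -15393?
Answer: -323492762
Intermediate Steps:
((s + 688)*(7361 + 14638) - 21306) + 23839 = ((-15393 + 688)*(7361 + 14638) - 21306) + 23839 = (-14705*21999 - 21306) + 23839 = (-323495295 - 21306) + 23839 = -323516601 + 23839 = -323492762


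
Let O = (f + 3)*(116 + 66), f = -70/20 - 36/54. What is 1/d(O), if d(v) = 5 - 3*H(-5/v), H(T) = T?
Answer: 637/3140 ≈ 0.20287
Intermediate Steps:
f = -25/6 (f = -70*1/20 - 36*1/54 = -7/2 - ⅔ = -25/6 ≈ -4.1667)
O = -637/3 (O = (-25/6 + 3)*(116 + 66) = -7/6*182 = -637/3 ≈ -212.33)
d(v) = 5 + 15/v (d(v) = 5 - (-15)/v = 5 + 15/v)
1/d(O) = 1/(5 + 15/(-637/3)) = 1/(5 + 15*(-3/637)) = 1/(5 - 45/637) = 1/(3140/637) = 637/3140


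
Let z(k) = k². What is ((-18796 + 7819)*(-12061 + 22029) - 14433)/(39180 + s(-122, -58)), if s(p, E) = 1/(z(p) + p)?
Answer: -1615452440778/578375161 ≈ -2793.1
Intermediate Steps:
s(p, E) = 1/(p + p²) (s(p, E) = 1/(p² + p) = 1/(p + p²))
((-18796 + 7819)*(-12061 + 22029) - 14433)/(39180 + s(-122, -58)) = ((-18796 + 7819)*(-12061 + 22029) - 14433)/(39180 + 1/((-122)*(1 - 122))) = (-10977*9968 - 14433)/(39180 - 1/122/(-121)) = (-109418736 - 14433)/(39180 - 1/122*(-1/121)) = -109433169/(39180 + 1/14762) = -109433169/578375161/14762 = -109433169*14762/578375161 = -1615452440778/578375161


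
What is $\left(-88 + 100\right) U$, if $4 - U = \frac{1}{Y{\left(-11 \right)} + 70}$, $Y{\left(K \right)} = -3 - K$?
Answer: $\frac{622}{13} \approx 47.846$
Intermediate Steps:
$U = \frac{311}{78}$ ($U = 4 - \frac{1}{\left(-3 - -11\right) + 70} = 4 - \frac{1}{\left(-3 + 11\right) + 70} = 4 - \frac{1}{8 + 70} = 4 - \frac{1}{78} = \frac{311}{78} \approx 3.9872$)
$\left(-88 + 100\right) U = \left(-88 + 100\right) \frac{311}{78} = 12 \cdot \frac{311}{78} = \frac{622}{13}$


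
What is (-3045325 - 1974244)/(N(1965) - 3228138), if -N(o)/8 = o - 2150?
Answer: 5019569/3226658 ≈ 1.5557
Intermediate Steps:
N(o) = 17200 - 8*o (N(o) = -8*(o - 2150) = -8*(-2150 + o) = 17200 - 8*o)
(-3045325 - 1974244)/(N(1965) - 3228138) = (-3045325 - 1974244)/((17200 - 8*1965) - 3228138) = -5019569/((17200 - 15720) - 3228138) = -5019569/(1480 - 3228138) = -5019569/(-3226658) = -5019569*(-1/3226658) = 5019569/3226658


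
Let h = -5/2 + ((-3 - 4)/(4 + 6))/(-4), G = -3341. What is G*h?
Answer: 310713/40 ≈ 7767.8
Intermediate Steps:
h = -93/40 (h = -5*1/2 - 7/10*(-1/4) = -5/2 - 7*1/10*(-1/4) = -5/2 - 7/10*(-1/4) = -5/2 + 7/40 = -93/40 ≈ -2.3250)
G*h = -3341*(-93/40) = 310713/40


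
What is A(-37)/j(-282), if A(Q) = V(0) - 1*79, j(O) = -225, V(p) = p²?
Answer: 79/225 ≈ 0.35111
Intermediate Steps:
A(Q) = -79 (A(Q) = 0² - 1*79 = 0 - 79 = -79)
A(-37)/j(-282) = -79/(-225) = -79*(-1/225) = 79/225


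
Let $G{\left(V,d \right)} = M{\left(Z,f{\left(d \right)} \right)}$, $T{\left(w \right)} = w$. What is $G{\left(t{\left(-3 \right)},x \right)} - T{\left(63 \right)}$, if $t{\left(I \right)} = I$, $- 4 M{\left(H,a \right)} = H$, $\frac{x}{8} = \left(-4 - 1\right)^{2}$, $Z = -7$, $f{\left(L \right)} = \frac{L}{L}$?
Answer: $- \frac{245}{4} \approx -61.25$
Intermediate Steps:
$f{\left(L \right)} = 1$
$x = 200$ ($x = 8 \left(-4 - 1\right)^{2} = 8 \left(-5\right)^{2} = 8 \cdot 25 = 200$)
$M{\left(H,a \right)} = - \frac{H}{4}$
$G{\left(V,d \right)} = \frac{7}{4}$ ($G{\left(V,d \right)} = \left(- \frac{1}{4}\right) \left(-7\right) = \frac{7}{4}$)
$G{\left(t{\left(-3 \right)},x \right)} - T{\left(63 \right)} = \frac{7}{4} - 63 = - \frac{245}{4}$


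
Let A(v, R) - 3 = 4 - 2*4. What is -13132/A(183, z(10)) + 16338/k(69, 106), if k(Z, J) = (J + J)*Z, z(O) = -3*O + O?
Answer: 32018539/2438 ≈ 13133.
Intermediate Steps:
z(O) = -2*O
k(Z, J) = 2*J*Z (k(Z, J) = (2*J)*Z = 2*J*Z)
A(v, R) = -1 (A(v, R) = 3 + (4 - 2*4) = 3 + (4 - 8) = 3 - 4 = -1)
-13132/A(183, z(10)) + 16338/k(69, 106) = -13132/(-1) + 16338/((2*106*69)) = -13132*(-1) + 16338/14628 = 13132 + 16338*(1/14628) = 13132 + 2723/2438 = 32018539/2438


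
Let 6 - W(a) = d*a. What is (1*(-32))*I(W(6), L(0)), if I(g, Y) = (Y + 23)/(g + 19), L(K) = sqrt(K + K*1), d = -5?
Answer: -736/55 ≈ -13.382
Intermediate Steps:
L(K) = sqrt(2)*sqrt(K) (L(K) = sqrt(K + K) = sqrt(2*K) = sqrt(2)*sqrt(K))
W(a) = 6 + 5*a (W(a) = 6 - (-5)*a = 6 + 5*a)
I(g, Y) = (23 + Y)/(19 + g)
(1*(-32))*I(W(6), L(0)) = (1*(-32))*((23 + sqrt(2)*sqrt(0))/(19 + (6 + 5*6))) = -32*(23 + sqrt(2)*0)/(19 + (6 + 30)) = -32*(23 + 0)/(19 + 36) = -32*23/55 = -736/55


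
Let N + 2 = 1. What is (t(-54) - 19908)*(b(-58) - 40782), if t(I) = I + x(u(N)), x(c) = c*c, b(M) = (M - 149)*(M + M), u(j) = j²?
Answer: 334745970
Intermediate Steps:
N = -1 (N = -2 + 1 = -1)
b(M) = 2*M*(-149 + M) (b(M) = (-149 + M)*(2*M) = 2*M*(-149 + M))
x(c) = c²
t(I) = 1 + I (t(I) = I + ((-1)²)² = I + 1² = I + 1 = 1 + I)
(t(-54) - 19908)*(b(-58) - 40782) = ((1 - 54) - 19908)*(2*(-58)*(-149 - 58) - 40782) = (-53 - 19908)*(2*(-58)*(-207) - 40782) = -19961*(24012 - 40782) = -19961*(-16770) = 334745970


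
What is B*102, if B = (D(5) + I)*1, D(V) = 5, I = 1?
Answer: 612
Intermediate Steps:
B = 6 (B = (5 + 1)*1 = 6*1 = 6)
B*102 = 6*102 = 612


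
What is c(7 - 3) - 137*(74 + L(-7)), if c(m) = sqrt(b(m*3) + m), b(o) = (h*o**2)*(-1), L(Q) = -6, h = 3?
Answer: -9316 + 2*I*sqrt(107) ≈ -9316.0 + 20.688*I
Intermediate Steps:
b(o) = -3*o**2 (b(o) = (3*o**2)*(-1) = -3*o**2)
c(m) = sqrt(m - 27*m**2) (c(m) = sqrt(-3*9*m**2 + m) = sqrt(-27*m**2 + m) = sqrt(m - 27*m**2))
c(7 - 3) - 137*(74 + L(-7)) = sqrt((7 - 3)*(1 - 27*(7 - 3))) - 137*(74 - 6) = sqrt(4*(1 - 27*4)) - 137*68 = sqrt(4*(1 - 108)) - 9316 = sqrt(4*(-107)) - 9316 = sqrt(-428) - 9316 = 2*I*sqrt(107) - 9316 = -9316 + 2*I*sqrt(107)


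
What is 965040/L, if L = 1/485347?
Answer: 468379268880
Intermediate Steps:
L = 1/485347 ≈ 2.0604e-6
965040/L = 965040/(1/485347) = 965040*485347 = 468379268880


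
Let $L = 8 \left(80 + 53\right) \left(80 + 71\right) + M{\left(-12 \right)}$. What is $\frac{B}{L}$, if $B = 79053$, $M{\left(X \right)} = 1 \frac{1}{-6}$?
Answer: $\frac{474318}{963983} \approx 0.49204$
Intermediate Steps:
$M{\left(X \right)} = - \frac{1}{6}$ ($M{\left(X \right)} = 1 \left(- \frac{1}{6}\right) = - \frac{1}{6}$)
$L = \frac{963983}{6}$ ($L = 8 \left(80 + 53\right) \left(80 + 71\right) - \frac{1}{6} = 8 \cdot 133 \cdot 151 - \frac{1}{6} = 8 \cdot 20083 - \frac{1}{6} = 160664 - \frac{1}{6} = \frac{963983}{6} \approx 1.6066 \cdot 10^{5}$)
$\frac{B}{L} = \frac{79053}{\frac{963983}{6}} = 79053 \cdot \frac{6}{963983} = \frac{474318}{963983}$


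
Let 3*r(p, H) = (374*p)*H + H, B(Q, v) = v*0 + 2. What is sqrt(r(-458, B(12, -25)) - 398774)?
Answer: 2*I*sqrt(128242) ≈ 716.22*I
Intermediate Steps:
B(Q, v) = 2 (B(Q, v) = 0 + 2 = 2)
r(p, H) = H/3 + 374*H*p/3 (r(p, H) = ((374*p)*H + H)/3 = (374*H*p + H)/3 = (H + 374*H*p)/3 = H/3 + 374*H*p/3)
sqrt(r(-458, B(12, -25)) - 398774) = sqrt((1/3)*2*(1 + 374*(-458)) - 398774) = sqrt((1/3)*2*(1 - 171292) - 398774) = sqrt((1/3)*2*(-171291) - 398774) = sqrt(-114194 - 398774) = sqrt(-512968) = 2*I*sqrt(128242)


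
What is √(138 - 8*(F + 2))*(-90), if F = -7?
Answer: -90*√178 ≈ -1200.8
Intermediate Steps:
√(138 - 8*(F + 2))*(-90) = √(138 - 8*(-7 + 2))*(-90) = √(138 - 8*(-5))*(-90) = √(138 + 40)*(-90) = √178*(-90) = -90*√178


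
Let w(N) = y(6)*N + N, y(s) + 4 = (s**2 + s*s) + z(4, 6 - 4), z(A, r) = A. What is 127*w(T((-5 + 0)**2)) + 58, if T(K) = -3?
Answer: -27755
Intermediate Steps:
y(s) = 2*s**2 (y(s) = -4 + ((s**2 + s*s) + 4) = -4 + ((s**2 + s**2) + 4) = -4 + (2*s**2 + 4) = -4 + (4 + 2*s**2) = 2*s**2)
w(N) = 73*N (w(N) = (2*6**2)*N + N = (2*36)*N + N = 72*N + N = 73*N)
127*w(T((-5 + 0)**2)) + 58 = 127*(73*(-3)) + 58 = 127*(-219) + 58 = -27813 + 58 = -27755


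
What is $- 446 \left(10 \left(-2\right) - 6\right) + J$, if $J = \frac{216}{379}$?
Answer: $\frac{4395100}{379} \approx 11597.0$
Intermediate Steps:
$J = \frac{216}{379}$ ($J = 216 \cdot \frac{1}{379} = \frac{216}{379} \approx 0.56992$)
$- 446 \left(10 \left(-2\right) - 6\right) + J = - 446 \left(10 \left(-2\right) - 6\right) + \frac{216}{379} = - 446 \left(-20 - 6\right) + \frac{216}{379} = \left(-446\right) \left(-26\right) + \frac{216}{379} = 11596 + \frac{216}{379} = \frac{4395100}{379}$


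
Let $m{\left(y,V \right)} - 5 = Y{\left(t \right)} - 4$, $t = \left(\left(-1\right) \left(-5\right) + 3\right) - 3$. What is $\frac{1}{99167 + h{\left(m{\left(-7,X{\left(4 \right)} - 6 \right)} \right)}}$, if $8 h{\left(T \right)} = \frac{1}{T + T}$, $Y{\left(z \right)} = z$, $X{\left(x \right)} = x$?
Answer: $\frac{96}{9520033} \approx 1.0084 \cdot 10^{-5}$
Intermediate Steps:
$t = 5$ ($t = \left(5 + 3\right) - 3 = 8 - 3 = 5$)
$m{\left(y,V \right)} = 6$ ($m{\left(y,V \right)} = 5 + \left(5 - 4\right) = 5 + 1 = 6$)
$h{\left(T \right)} = \frac{1}{16 T}$ ($h{\left(T \right)} = \frac{1}{8 \left(T + T\right)} = \frac{1}{8 \cdot 2 T} = \frac{\frac{1}{2} \frac{1}{T}}{8} = \frac{1}{16 T}$)
$\frac{1}{99167 + h{\left(m{\left(-7,X{\left(4 \right)} - 6 \right)} \right)}} = \frac{1}{99167 + \frac{1}{16 \cdot 6}} = \frac{1}{99167 + \frac{1}{16} \cdot \frac{1}{6}} = \frac{1}{99167 + \frac{1}{96}} = \frac{1}{\frac{9520033}{96}} = \frac{96}{9520033}$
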